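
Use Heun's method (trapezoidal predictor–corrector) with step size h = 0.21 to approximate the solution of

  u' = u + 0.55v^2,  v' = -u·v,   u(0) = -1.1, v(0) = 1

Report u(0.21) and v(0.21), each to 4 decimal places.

Heun on (u,v): k1 = f(x_n, state_n); k2 = f(x_n + h, state_n + h·k1); state_{n+1} = state_n + (h/2)·(k1 + k2).
0.000000: (-1.100000, 1.000000)
  k1 = (-0.550000, 1.100000)
  predictor → (-1.215500, 1.231000)
  k2 = (-0.382051, 1.496281)
  → (-1.197865, 1.272609)
(u(0.21), v(0.21)) ≈ (-1.1979, 1.2726)

-1.1979, 1.2726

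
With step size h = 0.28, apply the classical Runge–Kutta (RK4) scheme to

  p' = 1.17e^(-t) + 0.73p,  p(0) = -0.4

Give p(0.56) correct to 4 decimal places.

0.0295

RK4: k1 = f(t_n, p_n); k2 = f(t_n + h/2, p_n + (h/2)·k1); k3 = f(t_n + h/2, p_n + (h/2)·k2); k4 = f(t_n + h, p_n + h·k3); p_{n+1} = p_n + (h/6)·(k1 + 2k2 + 2k3 + k4).
t=0.000000, p=-0.400000:
  k1 = f(0.000000, -0.400000) = 0.878000
  k2 = f(0.140000, -0.277080) = 0.814881
  k3 = f(0.140000, -0.285917) = 0.808430
  k4 = f(0.280000, -0.173640) = 0.757510
  p ← -0.400000 + (0.28/6)·(k1 + 2k2 + 2k3 + k4) = -0.172167
t=0.280000, p=-0.172167:
  k1 = f(0.280000, -0.172167) = 0.758585
  k2 = f(0.420000, -0.065965) = 0.720590
  k3 = f(0.420000, -0.071285) = 0.716707
  k4 = f(0.560000, 0.028511) = 0.689127
  p ← -0.172167 + (0.28/6)·(k1 + 2k2 + 2k3 + k4) = 0.029540
p(0.56) ≈ 0.0295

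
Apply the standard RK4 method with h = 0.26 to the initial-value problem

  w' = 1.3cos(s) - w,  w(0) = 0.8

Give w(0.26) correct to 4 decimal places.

0.9109

RK4: k1 = f(s_n, w_n); k2 = f(s_n + h/2, w_n + (h/2)·k1); k3 = f(s_n + h/2, w_n + (h/2)·k2); k4 = f(s_n + h, w_n + h·k3); w_{n+1} = w_n + (h/6)·(k1 + 2k2 + 2k3 + k4).
s=0.000000, w=0.800000:
  k1 = f(0.000000, 0.800000) = 0.500000
  k2 = f(0.130000, 0.865000) = 0.424030
  k3 = f(0.130000, 0.855124) = 0.433907
  k4 = f(0.260000, 0.912816) = 0.343491
  w ← 0.800000 + (0.26/6)·(k1 + 2k2 + 2k3 + k4) = 0.910906
w(0.26) ≈ 0.9109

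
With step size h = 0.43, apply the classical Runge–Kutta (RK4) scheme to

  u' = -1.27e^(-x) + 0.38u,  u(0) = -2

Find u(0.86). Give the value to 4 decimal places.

RK4: k1 = f(x_n, u_n); k2 = f(x_n + h/2, u_n + (h/2)·k1); k3 = f(x_n + h/2, u_n + (h/2)·k2); k4 = f(x_n + h, u_n + h·k3); u_{n+1} = u_n + (h/6)·(k1 + 2k2 + 2k3 + k4).
x=0.000000, u=-2.000000:
  k1 = f(0.000000, -2.000000) = -2.030000
  k2 = f(0.215000, -2.436450) = -1.950159
  k3 = f(0.215000, -2.419284) = -1.943636
  k4 = f(0.430000, -2.835763) = -1.903737
  u ← -2.000000 + (0.43/6)·(k1 + 2k2 + 2k3 + k4) = -2.840028
x=0.430000, u=-2.840028:
  k1 = f(0.430000, -2.840028) = -1.905357
  k2 = f(0.645000, -3.249680) = -1.901200
  k3 = f(0.645000, -3.248786) = -1.900860
  k4 = f(0.860000, -3.657398) = -1.927227
  u ← -2.840028 + (0.43/6)·(k1 + 2k2 + 2k3 + k4) = -3.659659
u(0.86) ≈ -3.6597

-3.6597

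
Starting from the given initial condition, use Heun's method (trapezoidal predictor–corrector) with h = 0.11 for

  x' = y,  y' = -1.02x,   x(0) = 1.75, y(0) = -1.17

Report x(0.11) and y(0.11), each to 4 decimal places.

1.6105, -1.3591

Heun on (x,y): k1 = f(t_n, state_n); k2 = f(t_n + h, state_n + h·k1); state_{n+1} = state_n + (h/2)·(k1 + k2).
0.000000: (1.750000, -1.170000)
  k1 = (-1.170000, -1.785000)
  predictor → (1.621300, -1.366350)
  k2 = (-1.366350, -1.653726)
  → (1.610501, -1.359130)
(x(0.11), y(0.11)) ≈ (1.6105, -1.3591)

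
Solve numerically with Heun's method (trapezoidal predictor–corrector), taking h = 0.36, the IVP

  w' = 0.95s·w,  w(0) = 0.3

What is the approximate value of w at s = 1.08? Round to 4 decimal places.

0.5171

Heun: k1 = f(s_n, w_n); k2 = f(s_n + h, w_n + h·k1); w_{n+1} = w_n + (h/2)·(k1 + k2).
s=0.000000, w=0.300000:
  k1 = f(0.000000, 0.300000) = 0.000000
  k2 = f(0.360000, 0.300000) = 0.102600
  w ← 0.300000 + (0.36/2)·(0.000000 + 0.102600) = 0.318468
s=0.360000, w=0.318468:
  k1 = f(0.360000, 0.318468) = 0.108916
  k2 = f(0.720000, 0.357678) = 0.244652
  w ← 0.318468 + (0.36/2)·(0.108916 + 0.244652) = 0.382110
s=0.720000, w=0.382110:
  k1 = f(0.720000, 0.382110) = 0.261363
  k2 = f(1.080000, 0.476201) = 0.488582
  w ← 0.382110 + (0.36/2)·(0.261363 + 0.488582) = 0.517100
w(1.08) ≈ 0.5171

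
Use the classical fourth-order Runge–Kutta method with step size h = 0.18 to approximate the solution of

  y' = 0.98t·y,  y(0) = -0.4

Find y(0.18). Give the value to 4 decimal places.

RK4: k1 = f(t_n, y_n); k2 = f(t_n + h/2, y_n + (h/2)·k1); k3 = f(t_n + h/2, y_n + (h/2)·k2); k4 = f(t_n + h, y_n + h·k3); y_{n+1} = y_n + (h/6)·(k1 + 2k2 + 2k3 + k4).
t=0.000000, y=-0.400000:
  k1 = f(0.000000, -0.400000) = 0.000000
  k2 = f(0.090000, -0.400000) = -0.035280
  k3 = f(0.090000, -0.403175) = -0.035560
  k4 = f(0.180000, -0.406401) = -0.071689
  y ← -0.400000 + (0.18/6)·(k1 + 2k2 + 2k3 + k4) = -0.406401
y(0.18) ≈ -0.4064

-0.4064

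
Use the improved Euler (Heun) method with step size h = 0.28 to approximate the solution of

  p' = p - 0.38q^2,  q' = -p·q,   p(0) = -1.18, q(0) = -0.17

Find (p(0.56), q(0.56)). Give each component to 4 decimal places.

Heun on (p,q): k1 = f(t_n, state_n); k2 = f(t_n + h, state_n + h·k1); state_{n+1} = state_n + (h/2)·(k1 + k2).
0.000000: (-1.180000, -0.170000)
  k1 = (-1.190982, -0.200600)
  predictor → (-1.513475, -0.226168)
  k2 = (-1.532913, -0.342300)
  → (-1.561345, -0.246006)
0.280000: (-1.561345, -0.246006)
  k1 = (-1.584342, -0.384100)
  predictor → (-2.004961, -0.353554)
  k2 = (-2.052461, -0.708862)
  → (-2.070498, -0.399021)
(p(0.56), q(0.56)) ≈ (-2.0705, -0.3990)

-2.0705, -0.3990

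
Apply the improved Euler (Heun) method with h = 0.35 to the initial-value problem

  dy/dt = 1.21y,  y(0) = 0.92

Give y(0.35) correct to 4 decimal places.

Heun: k1 = f(t_n, y_n); k2 = f(t_n + h, y_n + h·k1); y_{n+1} = y_n + (h/2)·(k1 + k2).
t=0.000000, y=0.920000:
  k1 = f(0.000000, 0.920000) = 1.113200
  k2 = f(0.350000, 1.309620) = 1.584640
  y ← 0.920000 + (0.35/2)·(1.113200 + 1.584640) = 1.392122
y(0.35) ≈ 1.3921

1.3921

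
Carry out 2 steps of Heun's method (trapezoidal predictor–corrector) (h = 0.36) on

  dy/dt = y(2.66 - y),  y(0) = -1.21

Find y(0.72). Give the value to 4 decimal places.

Heun: k1 = f(t_n, y_n); k2 = f(t_n + h, y_n + h·k1); y_{n+1} = y_n + (h/2)·(k1 + k2).
t=0.000000, y=-1.210000:
  k1 = f(0.000000, -1.210000) = -4.682700
  k2 = f(0.360000, -2.895772) = -16.088249
  y ← -1.210000 + (0.36/2)·(-4.682700 + (-16.088249)) = -4.948771
t=0.360000, y=-4.948771:
  k1 = f(0.360000, -4.948771) = -37.654063
  k2 = f(0.720000, -18.504233) = -391.627919
  y ← -4.948771 + (0.36/2)·(-37.654063 + (-391.627919)) = -82.219527
y(0.72) ≈ -82.2195

-82.2195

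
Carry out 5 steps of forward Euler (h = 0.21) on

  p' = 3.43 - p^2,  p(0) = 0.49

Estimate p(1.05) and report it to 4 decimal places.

Euler: p_{n+1} = p_n + h·f(x_n, p_n).
x=0.000000, p=0.490000: f=3.189900 → p ← 0.490000 + 0.21·3.189900 = 1.159879
x=0.210000, p=1.159879: f=2.084681 → p ← 1.159879 + 0.21·2.084681 = 1.597662
x=0.420000, p=1.597662: f=0.877476 → p ← 1.597662 + 0.21·0.877476 = 1.781932
x=0.630000, p=1.781932: f=0.254718 → p ← 1.781932 + 0.21·0.254718 = 1.835423
x=0.840000, p=1.835423: f=0.061223 → p ← 1.835423 + 0.21·0.061223 = 1.848280
p(1.05) ≈ 1.8483

1.8483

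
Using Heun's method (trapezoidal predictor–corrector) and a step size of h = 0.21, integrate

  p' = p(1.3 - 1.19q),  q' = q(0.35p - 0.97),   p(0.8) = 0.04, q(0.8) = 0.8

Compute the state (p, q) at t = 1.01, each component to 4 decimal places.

Heun on (p,q): k1 = f(t_n, state_n); k2 = f(t_n + h, state_n + h·k1); state_{n+1} = state_n + (h/2)·(k1 + k2).
0.800000: (0.040000, 0.800000)
  k1 = (0.013920, -0.764800)
  predictor → (0.042923, 0.639392)
  k2 = (0.023141, -0.610605)
  → (0.043891, 0.655583)
(p(1.01), q(1.01)) ≈ (0.0439, 0.6556)

0.0439, 0.6556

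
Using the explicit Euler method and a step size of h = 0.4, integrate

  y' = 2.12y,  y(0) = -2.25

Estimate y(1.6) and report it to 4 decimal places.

-26.2416

Euler: y_{n+1} = y_n + h·f(x_n, y_n).
x=0.000000, y=-2.250000: f=-4.770000 → y ← -2.250000 + 0.4·(-4.770000) = -4.158000
x=0.400000, y=-4.158000: f=-8.814960 → y ← -4.158000 + 0.4·(-8.814960) = -7.683984
x=0.800000, y=-7.683984: f=-16.290046 → y ← -7.683984 + 0.4·(-16.290046) = -14.200002
x=1.200000, y=-14.200002: f=-30.104005 → y ← -14.200002 + 0.4·(-30.104005) = -26.241604
y(1.6) ≈ -26.2416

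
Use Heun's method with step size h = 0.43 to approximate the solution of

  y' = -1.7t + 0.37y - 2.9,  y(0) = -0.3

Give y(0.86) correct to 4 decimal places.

-4.0162

Heun: k1 = f(t_n, y_n); k2 = f(t_n + h, y_n + h·k1); y_{n+1} = y_n + (h/2)·(k1 + k2).
t=0.000000, y=-0.300000:
  k1 = f(0.000000, -0.300000) = -3.011000
  k2 = f(0.430000, -1.594730) = -4.221050
  y ← -0.300000 + (0.43/2)·(-3.011000 + (-4.221050)) = -1.854891
t=0.430000, y=-1.854891:
  k1 = f(0.430000, -1.854891) = -4.317310
  k2 = f(0.860000, -3.711334) = -5.735194
  y ← -1.854891 + (0.43/2)·(-4.317310 + (-5.735194)) = -4.016179
y(0.86) ≈ -4.0162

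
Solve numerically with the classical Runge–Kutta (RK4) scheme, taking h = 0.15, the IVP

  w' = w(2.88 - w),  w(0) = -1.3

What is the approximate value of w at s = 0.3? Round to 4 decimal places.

-7.9094

RK4: k1 = f(s_n, w_n); k2 = f(s_n + h/2, w_n + (h/2)·k1); k3 = f(s_n + h/2, w_n + (h/2)·k2); k4 = f(s_n + h, w_n + h·k3); w_{n+1} = w_n + (h/6)·(k1 + 2k2 + 2k3 + k4).
s=0.000000, w=-1.300000:
  k1 = f(0.000000, -1.300000) = -5.434000
  k2 = f(0.075000, -1.707550) = -7.833471
  k3 = f(0.075000, -1.887510) = -8.998725
  k4 = f(0.150000, -2.649809) = -14.652936
  w ← -1.300000 + (0.15/6)·(k1 + 2k2 + 2k3 + k4) = -2.643783
s=0.150000, w=-2.643783:
  k1 = f(0.150000, -2.643783) = -14.603685
  k2 = f(0.225000, -3.739060) = -24.749058
  k3 = f(0.225000, -4.499963) = -33.209555
  k4 = f(0.300000, -7.625216) = -80.104549
  w ← -2.643783 + (0.15/6)·(k1 + 2k2 + 2k3 + k4) = -7.909420
w(0.3) ≈ -7.9094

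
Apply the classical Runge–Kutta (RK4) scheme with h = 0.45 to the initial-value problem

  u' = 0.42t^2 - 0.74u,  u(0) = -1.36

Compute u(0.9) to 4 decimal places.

RK4: k1 = f(t_n, u_n); k2 = f(t_n + h/2, u_n + (h/2)·k1); k3 = f(t_n + h/2, u_n + (h/2)·k2); k4 = f(t_n + h, u_n + h·k3); u_{n+1} = u_n + (h/6)·(k1 + 2k2 + 2k3 + k4).
t=0.000000, u=-1.360000:
  k1 = f(0.000000, -1.360000) = 1.006400
  k2 = f(0.225000, -1.133560) = 0.860097
  k3 = f(0.225000, -1.166478) = 0.884456
  k4 = f(0.450000, -0.961995) = 0.796926
  u ← -1.360000 + (0.45/6)·(k1 + 2k2 + 2k3 + k4) = -0.963068
t=0.450000, u=-0.963068:
  k1 = f(0.450000, -0.963068) = 0.797720
  k2 = f(0.675000, -0.783581) = 0.771212
  k3 = f(0.675000, -0.789545) = 0.775626
  k4 = f(0.900000, -0.614036) = 0.794587
  u ← -0.963068 + (0.45/6)·(k1 + 2k2 + 2k3 + k4) = -0.611619
u(0.9) ≈ -0.6116

-0.6116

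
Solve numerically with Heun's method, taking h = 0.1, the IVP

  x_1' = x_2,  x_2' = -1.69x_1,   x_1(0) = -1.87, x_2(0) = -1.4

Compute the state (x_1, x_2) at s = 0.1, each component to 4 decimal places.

-1.9942, -1.0721

Heun on (x_1,x_2): k1 = f(s_n, state_n); k2 = f(s_n + h, state_n + h·k1); state_{n+1} = state_n + (h/2)·(k1 + k2).
0.000000: (-1.870000, -1.400000)
  k1 = (-1.400000, 3.160300)
  predictor → (-2.010000, -1.083970)
  k2 = (-1.083970, 3.396900)
  → (-1.994198, -1.072140)
(x_1(0.1), x_2(0.1)) ≈ (-1.9942, -1.0721)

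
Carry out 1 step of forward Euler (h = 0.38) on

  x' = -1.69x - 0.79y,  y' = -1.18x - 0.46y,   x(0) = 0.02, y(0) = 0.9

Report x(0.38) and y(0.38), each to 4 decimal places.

Euler on (x,y): x_{n+1} = x_n + h·x', y_{n+1} = y_n + h·y'.
0.000000: (0.020000, 0.900000); f=(-0.744800, -0.437600) → (-0.263024, 0.733712)
(x(0.38), y(0.38)) ≈ (-0.2630, 0.7337)

-0.2630, 0.7337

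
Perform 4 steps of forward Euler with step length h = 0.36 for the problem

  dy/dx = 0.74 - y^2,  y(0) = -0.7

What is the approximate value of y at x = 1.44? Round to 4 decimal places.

-0.0578

Euler: y_{n+1} = y_n + h·f(x_n, y_n).
x=0.000000, y=-0.700000: f=0.250000 → y ← -0.700000 + 0.36·0.250000 = -0.610000
x=0.360000, y=-0.610000: f=0.367900 → y ← -0.610000 + 0.36·0.367900 = -0.477556
x=0.720000, y=-0.477556: f=0.511940 → y ← -0.477556 + 0.36·0.511940 = -0.293258
x=1.080000, y=-0.293258: f=0.654000 → y ← -0.293258 + 0.36·0.654000 = -0.057817
y(1.44) ≈ -0.0578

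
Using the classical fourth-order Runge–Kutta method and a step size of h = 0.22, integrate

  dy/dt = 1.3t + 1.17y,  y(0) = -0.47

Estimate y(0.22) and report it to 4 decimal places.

RK4: k1 = f(t_n, y_n); k2 = f(t_n + h/2, y_n + (h/2)·k1); k3 = f(t_n + h/2, y_n + (h/2)·k2); k4 = f(t_n + h, y_n + h·k3); y_{n+1} = y_n + (h/6)·(k1 + 2k2 + 2k3 + k4).
t=0.000000, y=-0.470000:
  k1 = f(0.000000, -0.470000) = -0.549900
  k2 = f(0.110000, -0.530489) = -0.477672
  k3 = f(0.110000, -0.522544) = -0.468376
  k4 = f(0.220000, -0.573043) = -0.384460
  y ← -0.470000 + (0.22/6)·(k1 + 2k2 + 2k3 + k4) = -0.573637
y(0.22) ≈ -0.5736

-0.5736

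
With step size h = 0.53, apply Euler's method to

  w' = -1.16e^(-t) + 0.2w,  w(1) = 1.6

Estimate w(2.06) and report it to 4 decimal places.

Euler: w_{n+1} = w_n + h·f(t_n, w_n).
t=1.000000, w=1.600000: f=-0.106740 → w ← 1.600000 + 0.53·(-0.106740) = 1.543428
t=1.530000, w=1.543428: f=0.057504 → w ← 1.543428 + 0.53·0.057504 = 1.573905
w(2.06) ≈ 1.5739

1.5739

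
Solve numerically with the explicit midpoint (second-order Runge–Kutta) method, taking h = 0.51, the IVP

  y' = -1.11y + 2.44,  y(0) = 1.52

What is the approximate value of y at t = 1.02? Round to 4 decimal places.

1.9588

Midpoint: k1 = f(t_n, y_n); k2 = f(t_n + h/2, y_n + (h/2)·k1); y_{n+1} = y_n + h·k2.
t=0.000000, y=1.520000:
  k1 = f(0.000000, 1.520000) = 0.752800
  k2 = f(0.255000, 1.711964) = 0.539720
  y ← 1.520000 + 0.51·0.539720 = 1.795257
t=0.510000, y=1.795257:
  k1 = f(0.510000, 1.795257) = 0.447265
  k2 = f(0.765000, 1.909310) = 0.320666
  y ← 1.795257 + 0.51·0.320666 = 1.958797
y(1.02) ≈ 1.9588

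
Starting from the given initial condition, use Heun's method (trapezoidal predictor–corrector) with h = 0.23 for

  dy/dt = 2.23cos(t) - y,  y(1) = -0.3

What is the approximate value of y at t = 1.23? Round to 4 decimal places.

-0.0465

Heun: k1 = f(t_n, y_n); k2 = f(t_n + h, y_n + h·k1); y_{n+1} = y_n + (h/2)·(k1 + k2).
t=1.000000, y=-0.300000:
  k1 = f(1.000000, -0.300000) = 1.504874
  k2 = f(1.230000, 0.046121) = 0.699229
  y ← -0.300000 + (0.23/2)·(1.504874 + 0.699229) = -0.046528
y(1.23) ≈ -0.0465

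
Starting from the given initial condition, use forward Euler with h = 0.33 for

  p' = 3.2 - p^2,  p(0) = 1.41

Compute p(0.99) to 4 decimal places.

1.7896

Euler: p_{n+1} = p_n + h·f(x_n, p_n).
x=0.000000, p=1.410000: f=1.211900 → p ← 1.410000 + 0.33·1.211900 = 1.809927
x=0.330000, p=1.809927: f=-0.075836 → p ← 1.809927 + 0.33·(-0.075836) = 1.784901
x=0.660000, p=1.784901: f=0.014128 → p ← 1.784901 + 0.33·0.014128 = 1.789563
p(0.99) ≈ 1.7896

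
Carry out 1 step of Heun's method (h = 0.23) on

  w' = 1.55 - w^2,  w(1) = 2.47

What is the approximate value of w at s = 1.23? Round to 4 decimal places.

Heun: k1 = f(s_n, w_n); k2 = f(s_n + h, w_n + h·k1); w_{n+1} = w_n + (h/2)·(k1 + k2).
s=1.000000, w=2.470000:
  k1 = f(1.000000, 2.470000) = -4.550900
  k2 = f(1.230000, 1.423293) = -0.475763
  w ← 2.470000 + (0.23/2)·(-4.550900 + (-0.475763)) = 1.891934
w(1.23) ≈ 1.8919

1.8919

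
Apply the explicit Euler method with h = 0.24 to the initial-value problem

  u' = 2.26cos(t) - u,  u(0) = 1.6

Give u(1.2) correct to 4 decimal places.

Euler: u_{n+1} = u_n + h·f(t_n, u_n).
t=0.000000, u=1.600000: f=0.660000 → u ← 1.600000 + 0.24·0.660000 = 1.758400
t=0.240000, u=1.758400: f=0.436824 → u ← 1.758400 + 0.24·0.436824 = 1.863238
t=0.480000, u=1.863238: f=0.141371 → u ← 1.863238 + 0.24·0.141371 = 1.897167
t=0.720000, u=1.897167: f=-0.198086 → u ← 1.897167 + 0.24·(-0.198086) = 1.849626
t=0.960000, u=1.849626: f=-0.553471 → u ← 1.849626 + 0.24·(-0.553471) = 1.716793
u(1.2) ≈ 1.7168

1.7168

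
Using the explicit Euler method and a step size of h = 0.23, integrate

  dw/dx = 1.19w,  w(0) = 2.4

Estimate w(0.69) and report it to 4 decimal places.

4.9592

Euler: w_{n+1} = w_n + h·f(x_n, w_n).
x=0.000000, w=2.400000: f=2.856000 → w ← 2.400000 + 0.23·2.856000 = 3.056880
x=0.230000, w=3.056880: f=3.637687 → w ← 3.056880 + 0.23·3.637687 = 3.893548
x=0.460000, w=3.893548: f=4.633322 → w ← 3.893548 + 0.23·4.633322 = 4.959212
w(0.69) ≈ 4.9592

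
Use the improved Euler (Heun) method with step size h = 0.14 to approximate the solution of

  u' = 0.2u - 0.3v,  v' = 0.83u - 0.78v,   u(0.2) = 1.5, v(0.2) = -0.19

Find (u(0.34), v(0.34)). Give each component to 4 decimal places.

Heun on (u,v): k1 = f(t_n, state_n); k2 = f(t_n + h, state_n + h·k1); state_{n+1} = state_n + (h/2)·(k1 + k2).
0.200000: (1.500000, -0.190000)
  k1 = (0.357000, 1.393200)
  predictor → (1.549980, 0.005048)
  k2 = (0.308482, 1.282546)
  → (1.546584, -0.002698)
(u(0.34), v(0.34)) ≈ (1.5466, -0.0027)

1.5466, -0.0027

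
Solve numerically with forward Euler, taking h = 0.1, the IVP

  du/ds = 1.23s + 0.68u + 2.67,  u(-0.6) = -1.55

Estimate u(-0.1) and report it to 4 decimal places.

Euler: u_{n+1} = u_n + h·f(s_n, u_n).
s=-0.600000, u=-1.550000: f=0.878000 → u ← -1.550000 + 0.1·0.878000 = -1.462200
s=-0.500000, u=-1.462200: f=1.060704 → u ← -1.462200 + 0.1·1.060704 = -1.356130
s=-0.400000, u=-1.356130: f=1.255832 → u ← -1.356130 + 0.1·1.255832 = -1.230546
s=-0.300000, u=-1.230546: f=1.464228 → u ← -1.230546 + 0.1·1.464228 = -1.084124
s=-0.200000, u=-1.084124: f=1.686796 → u ← -1.084124 + 0.1·1.686796 = -0.915444
u(-0.1) ≈ -0.9154

-0.9154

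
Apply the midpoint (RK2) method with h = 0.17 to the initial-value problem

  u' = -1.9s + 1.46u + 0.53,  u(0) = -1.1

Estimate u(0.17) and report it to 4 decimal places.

-1.3331

Midpoint: k1 = f(s_n, u_n); k2 = f(s_n + h/2, u_n + (h/2)·k1); u_{n+1} = u_n + h·k2.
s=0.000000, u=-1.100000:
  k1 = f(0.000000, -1.100000) = -1.076000
  k2 = f(0.085000, -1.191460) = -1.371032
  u ← -1.100000 + 0.17·(-1.371032) = -1.333075
u(0.17) ≈ -1.3331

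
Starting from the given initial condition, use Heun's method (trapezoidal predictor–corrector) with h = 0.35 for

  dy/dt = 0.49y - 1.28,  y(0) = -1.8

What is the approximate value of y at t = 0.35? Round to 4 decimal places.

Heun: k1 = f(t_n, y_n); k2 = f(t_n + h, y_n + h·k1); y_{n+1} = y_n + (h/2)·(k1 + k2).
t=0.000000, y=-1.800000:
  k1 = f(0.000000, -1.800000) = -2.162000
  k2 = f(0.350000, -2.556700) = -2.532783
  y ← -1.800000 + (0.35/2)·(-2.162000 + (-2.532783)) = -2.621587
y(0.35) ≈ -2.6216

-2.6216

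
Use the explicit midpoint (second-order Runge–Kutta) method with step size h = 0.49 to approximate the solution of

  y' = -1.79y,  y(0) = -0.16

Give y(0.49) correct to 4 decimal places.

Midpoint: k1 = f(t_n, y_n); k2 = f(t_n + h/2, y_n + (h/2)·k1); y_{n+1} = y_n + h·k2.
t=0.000000, y=-0.160000:
  k1 = f(0.000000, -0.160000) = 0.286400
  k2 = f(0.245000, -0.089832) = 0.160799
  y ← -0.160000 + 0.49·0.160799 = -0.081208
y(0.49) ≈ -0.0812

-0.0812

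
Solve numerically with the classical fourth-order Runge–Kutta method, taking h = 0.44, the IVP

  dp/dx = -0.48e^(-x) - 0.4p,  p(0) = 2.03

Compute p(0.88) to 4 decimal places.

1.1969

RK4: k1 = f(x_n, p_n); k2 = f(x_n + h/2, p_n + (h/2)·k1); k3 = f(x_n + h/2, p_n + (h/2)·k2); k4 = f(x_n + h, p_n + h·k3); p_{n+1} = p_n + (h/6)·(k1 + 2k2 + 2k3 + k4).
x=0.000000, p=2.030000:
  k1 = f(0.000000, 2.030000) = -1.292000
  k2 = f(0.220000, 1.745760) = -1.083513
  k3 = f(0.220000, 1.791627) = -1.101860
  k4 = f(0.440000, 1.545182) = -0.927210
  p ← 2.030000 + (0.44/6)·(k1 + 2k2 + 2k3 + k4) = 1.546737
x=0.440000, p=1.546737:
  k1 = f(0.440000, 1.546737) = -0.927832
  k2 = f(0.660000, 1.342614) = -0.785134
  k3 = f(0.660000, 1.374007) = -0.797691
  k4 = f(0.880000, 1.195752) = -0.677397
  p ← 1.546737 + (0.44/6)·(k1 + 2k2 + 2k3 + k4) = 1.196872
p(0.88) ≈ 1.1969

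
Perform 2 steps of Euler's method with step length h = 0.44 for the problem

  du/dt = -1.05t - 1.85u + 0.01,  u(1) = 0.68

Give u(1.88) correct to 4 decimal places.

-0.7225

Euler: u_{n+1} = u_n + h·f(t_n, u_n).
t=1.000000, u=0.680000: f=-2.298000 → u ← 0.680000 + 0.44·(-2.298000) = -0.331120
t=1.440000, u=-0.331120: f=-0.889428 → u ← -0.331120 + 0.44·(-0.889428) = -0.722468
u(1.88) ≈ -0.7225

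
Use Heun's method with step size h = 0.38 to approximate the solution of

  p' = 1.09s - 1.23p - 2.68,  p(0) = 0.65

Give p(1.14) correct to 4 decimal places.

-0.9506

Heun: k1 = f(s_n, p_n); k2 = f(s_n + h, p_n + h·k1); p_{n+1} = p_n + (h/2)·(k1 + k2).
s=0.000000, p=0.650000:
  k1 = f(0.000000, 0.650000) = -3.479500
  k2 = f(0.380000, -0.672210) = -1.438982
  p ← 0.650000 + (0.38/2)·(-3.479500 + (-1.438982)) = -0.284512
s=0.380000, p=-0.284512:
  k1 = f(0.380000, -0.284512) = -1.915851
  k2 = f(0.760000, -1.012535) = -0.606182
  p ← -0.284512 + (0.38/2)·(-1.915851 + (-0.606182)) = -0.763698
s=0.760000, p=-0.763698:
  k1 = f(0.760000, -0.763698) = -0.912252
  k2 = f(1.140000, -1.110353) = -0.071665
  p ← -0.763698 + (0.38/2)·(-0.912252 + (-0.071665)) = -0.950642
p(1.14) ≈ -0.9506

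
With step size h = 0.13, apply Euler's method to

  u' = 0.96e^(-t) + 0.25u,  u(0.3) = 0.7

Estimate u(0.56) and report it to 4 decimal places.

0.9229

Euler: u_{n+1} = u_n + h·f(t_n, u_n).
t=0.300000, u=0.700000: f=0.886185 → u ← 0.700000 + 0.13·0.886185 = 0.815204
t=0.430000, u=0.815204: f=0.828290 → u ← 0.815204 + 0.13·0.828290 = 0.922882
u(0.56) ≈ 0.9229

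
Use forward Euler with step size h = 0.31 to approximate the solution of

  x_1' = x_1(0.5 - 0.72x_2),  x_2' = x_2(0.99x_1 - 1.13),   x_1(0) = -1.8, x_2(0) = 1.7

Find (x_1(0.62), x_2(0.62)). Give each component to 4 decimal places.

Euler on (x_1,x_2): x_1_{n+1} = x_1_n + h·x_1', x_2_{n+1} = x_2_n + h·x_2'.
0.000000: (-1.800000, 1.700000); f=(1.303200, -4.950400) → (-1.396008, 0.165376)
0.310000: (-1.396008, 0.165376); f=(-0.531780, -0.415432) → (-1.560860, 0.036592)
(x_1(0.62), x_2(0.62)) ≈ (-1.5609, 0.0366)

-1.5609, 0.0366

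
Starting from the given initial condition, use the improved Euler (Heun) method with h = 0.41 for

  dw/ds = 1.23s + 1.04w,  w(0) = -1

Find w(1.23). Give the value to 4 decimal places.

Heun: k1 = f(s_n, w_n); k2 = f(s_n + h, w_n + h·k1); w_{n+1} = w_n + (h/2)·(k1 + k2).
s=0.000000, w=-1.000000:
  k1 = f(0.000000, -1.000000) = -1.040000
  k2 = f(0.410000, -1.426400) = -0.979156
  w ← -1.000000 + (0.41/2)·(-1.040000 + (-0.979156)) = -1.413927
s=0.410000, w=-1.413927:
  k1 = f(0.410000, -1.413927) = -0.966184
  k2 = f(0.820000, -1.810062) = -0.873865
  w ← -1.413927 + (0.41/2)·(-0.966184 + (-0.873865)) = -1.791137
s=0.820000, w=-1.791137:
  k1 = f(0.820000, -1.791137) = -0.854183
  k2 = f(1.230000, -2.141352) = -0.714106
  w ← -1.791137 + (0.41/2)·(-0.854183 + (-0.714106)) = -2.112636
w(1.23) ≈ -2.1126

-2.1126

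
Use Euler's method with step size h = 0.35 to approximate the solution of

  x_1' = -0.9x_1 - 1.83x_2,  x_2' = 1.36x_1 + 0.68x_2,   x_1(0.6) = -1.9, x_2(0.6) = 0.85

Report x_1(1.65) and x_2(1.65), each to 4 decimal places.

-0.4855, -1.5081

Euler on (x_1,x_2): x_1_{n+1} = x_1_n + h·x_1', x_2_{n+1} = x_2_n + h·x_2'.
0.600000: (-1.900000, 0.850000); f=(0.154500, -2.006000) → (-1.845925, 0.147900)
0.950000: (-1.845925, 0.147900); f=(1.390676, -2.409886) → (-1.359189, -0.695560)
1.300000: (-1.359189, -0.695560); f=(2.496145, -2.321477) → (-0.485538, -1.508077)
(x_1(1.65), x_2(1.65)) ≈ (-0.4855, -1.5081)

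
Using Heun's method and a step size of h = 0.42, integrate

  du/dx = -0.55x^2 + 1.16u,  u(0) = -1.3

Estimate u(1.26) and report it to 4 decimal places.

-5.9204

Heun: k1 = f(x_n, u_n); k2 = f(x_n + h, u_n + h·k1); u_{n+1} = u_n + (h/2)·(k1 + k2).
x=0.000000, u=-1.300000:
  k1 = f(0.000000, -1.300000) = -1.508000
  k2 = f(0.420000, -1.933360) = -2.339718
  u ← -1.300000 + (0.42/2)·(-1.508000 + (-2.339718)) = -2.108021
x=0.420000, u=-2.108021:
  k1 = f(0.420000, -2.108021) = -2.542324
  k2 = f(0.840000, -3.175797) = -4.072004
  u ← -2.108021 + (0.42/2)·(-2.542324 + (-4.072004)) = -3.497030
x=0.840000, u=-3.497030:
  k1 = f(0.840000, -3.497030) = -4.444634
  k2 = f(1.260000, -5.363776) = -7.095160
  u ← -3.497030 + (0.42/2)·(-4.444634 + (-7.095160)) = -5.920387
u(1.26) ≈ -5.9204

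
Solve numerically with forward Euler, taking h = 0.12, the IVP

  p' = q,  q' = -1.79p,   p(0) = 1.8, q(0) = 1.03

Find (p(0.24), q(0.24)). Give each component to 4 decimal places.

2.0008, 0.2302

Euler on (p,q): p_{n+1} = p_n + h·p', q_{n+1} = q_n + h·q'.
0.000000: (1.800000, 1.030000); f=(1.030000, -3.222000) → (1.923600, 0.643360)
0.120000: (1.923600, 0.643360); f=(0.643360, -3.443244) → (2.000803, 0.230171)
(p(0.24), q(0.24)) ≈ (2.0008, 0.2302)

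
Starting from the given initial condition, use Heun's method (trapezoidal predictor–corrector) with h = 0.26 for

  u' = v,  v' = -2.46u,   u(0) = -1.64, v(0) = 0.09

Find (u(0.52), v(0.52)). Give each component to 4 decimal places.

Heun on (u,v): k1 = f(x_n, state_n); k2 = f(x_n + h, state_n + h·k1); state_{n+1} = state_n + (h/2)·(k1 + k2).
0.000000: (-1.640000, 0.090000)
  k1 = (0.090000, 4.034400)
  predictor → (-1.616600, 1.138944)
  k2 = (1.138944, 3.976836)
  → (-1.480237, 1.131461)
0.260000: (-1.480237, 1.131461)
  k1 = (1.131461, 3.641384)
  predictor → (-1.186058, 2.078220)
  k2 = (2.078220, 2.917701)
  → (-1.062979, 1.984142)
(u(0.52), v(0.52)) ≈ (-1.0630, 1.9841)

-1.0630, 1.9841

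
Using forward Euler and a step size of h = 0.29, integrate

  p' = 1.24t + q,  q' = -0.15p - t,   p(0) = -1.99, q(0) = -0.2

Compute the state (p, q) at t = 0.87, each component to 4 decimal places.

Euler on (p,q): p_{n+1} = p_n + h·p', q_{n+1} = q_n + h·q'.
0.000000: (-1.990000, -0.200000); f=(-0.200000, 0.298500) → (-2.048000, -0.113435)
0.290000: (-2.048000, -0.113435); f=(0.246165, 0.017200) → (-1.976612, -0.108447)
0.580000: (-1.976612, -0.108447); f=(0.610753, -0.283508) → (-1.799494, -0.190664)
(p(0.87), q(0.87)) ≈ (-1.7995, -0.1907)

-1.7995, -0.1907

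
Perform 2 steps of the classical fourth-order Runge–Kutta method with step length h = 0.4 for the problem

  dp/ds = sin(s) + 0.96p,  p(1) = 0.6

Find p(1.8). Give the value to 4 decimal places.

RK4: k1 = f(s_n, p_n); k2 = f(s_n + h/2, p_n + (h/2)·k1); k3 = f(s_n + h/2, p_n + (h/2)·k2); k4 = f(s_n + h, p_n + h·k3); p_{n+1} = p_n + (h/6)·(k1 + 2k2 + 2k3 + k4).
s=1.000000, p=0.600000:
  k1 = f(1.000000, 0.600000) = 1.417471
  k2 = f(1.200000, 0.883494) = 1.780194
  k3 = f(1.200000, 0.956039) = 1.849836
  k4 = f(1.400000, 1.339934) = 2.271787
  p ← 0.600000 + (0.4/6)·(k1 + 2k2 + 2k3 + k4) = 1.329954
s=1.400000, p=1.329954:
  k1 = f(1.400000, 1.329954) = 2.262206
  k2 = f(1.600000, 1.782396) = 2.710673
  k3 = f(1.600000, 1.872089) = 2.796779
  k4 = f(1.800000, 2.448666) = 3.324567
  p ← 1.329954 + (0.4/6)·(k1 + 2k2 + 2k3 + k4) = 2.436733
p(1.8) ≈ 2.4367

2.4367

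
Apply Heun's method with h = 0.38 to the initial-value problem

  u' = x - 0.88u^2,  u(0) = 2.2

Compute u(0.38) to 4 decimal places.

Heun: k1 = f(x_n, u_n); k2 = f(x_n + h, u_n + h·k1); u_{n+1} = u_n + (h/2)·(k1 + k2).
x=0.000000, u=2.200000:
  k1 = f(0.000000, 2.200000) = -4.259200
  k2 = f(0.380000, 0.581504) = 0.082431
  u ← 2.200000 + (0.38/2)·(-4.259200 + 0.082431) = 1.406414
u(0.38) ≈ 1.4064

1.4064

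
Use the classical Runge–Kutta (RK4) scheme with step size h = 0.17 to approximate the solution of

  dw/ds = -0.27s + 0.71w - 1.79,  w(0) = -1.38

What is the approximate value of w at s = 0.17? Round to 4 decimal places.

-1.8845

RK4: k1 = f(s_n, w_n); k2 = f(s_n + h/2, w_n + (h/2)·k1); k3 = f(s_n + h/2, w_n + (h/2)·k2); k4 = f(s_n + h, w_n + h·k3); w_{n+1} = w_n + (h/6)·(k1 + 2k2 + 2k3 + k4).
s=0.000000, w=-1.380000:
  k1 = f(0.000000, -1.380000) = -2.769800
  k2 = f(0.085000, -1.615433) = -2.959907
  k3 = f(0.085000, -1.631592) = -2.971380
  k4 = f(0.170000, -1.885135) = -3.174346
  w ← -1.380000 + (0.17/6)·(k1 + 2k2 + 2k3 + k4) = -1.884524
w(0.17) ≈ -1.8845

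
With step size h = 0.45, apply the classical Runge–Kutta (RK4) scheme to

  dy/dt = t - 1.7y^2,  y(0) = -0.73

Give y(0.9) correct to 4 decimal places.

-13.1063

RK4: k1 = f(t_n, y_n); k2 = f(t_n + h/2, y_n + (h/2)·k1); k3 = f(t_n + h/2, y_n + (h/2)·k2); k4 = f(t_n + h, y_n + h·k3); y_{n+1} = y_n + (h/6)·(k1 + 2k2 + 2k3 + k4).
t=0.000000, y=-0.730000:
  k1 = f(0.000000, -0.730000) = -0.905930
  k2 = f(0.225000, -0.933834) = -1.257479
  k3 = f(0.225000, -1.012933) = -1.519256
  k4 = f(0.450000, -1.413665) = -2.947363
  y ← -0.730000 + (0.45/6)·(k1 + 2k2 + 2k3 + k4) = -1.435507
t=0.450000, y=-1.435507:
  k1 = f(0.450000, -1.435507) = -3.053157
  k2 = f(0.675000, -2.122468) = -6.983277
  k3 = f(0.675000, -3.006744) = -14.693871
  k4 = f(0.900000, -8.047749) = -109.202648
  y ← -1.435507 + (0.45/6)·(k1 + 2k2 + 2k3 + k4) = -13.106265
y(0.9) ≈ -13.1063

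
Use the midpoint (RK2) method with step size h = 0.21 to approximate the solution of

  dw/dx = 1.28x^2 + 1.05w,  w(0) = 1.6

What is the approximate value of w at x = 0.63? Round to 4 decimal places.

Midpoint: k1 = f(x_n, w_n); k2 = f(x_n + h/2, w_n + (h/2)·k1); w_{n+1} = w_n + h·k2.
x=0.000000, w=1.600000:
  k1 = f(0.000000, 1.600000) = 1.680000
  k2 = f(0.105000, 1.776400) = 1.879332
  w ← 1.600000 + 0.21·1.879332 = 1.994660
x=0.210000, w=1.994660:
  k1 = f(0.210000, 1.994660) = 2.150841
  k2 = f(0.315000, 2.220498) = 2.458531
  w ← 1.994660 + 0.21·2.458531 = 2.510951
x=0.420000, w=2.510951:
  k1 = f(0.420000, 2.510951) = 2.862291
  k2 = f(0.525000, 2.811492) = 3.304866
  w ← 2.510951 + 0.21·3.304866 = 3.204973
w(0.63) ≈ 3.2050

3.2050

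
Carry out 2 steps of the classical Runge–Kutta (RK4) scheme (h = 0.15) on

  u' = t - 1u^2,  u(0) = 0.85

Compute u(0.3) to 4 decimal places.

RK4: k1 = f(t_n, u_n); k2 = f(t_n + h/2, u_n + (h/2)·k1); k3 = f(t_n + h/2, u_n + (h/2)·k2); k4 = f(t_n + h, u_n + h·k3); u_{n+1} = u_n + (h/6)·(k1 + 2k2 + 2k3 + k4).
t=0.000000, u=0.850000:
  k1 = f(0.000000, 0.850000) = -0.722500
  k2 = f(0.075000, 0.795813) = -0.558318
  k3 = f(0.075000, 0.808126) = -0.578068
  k4 = f(0.150000, 0.763290) = -0.432611
  u ← 0.850000 + (0.15/6)·(k1 + 2k2 + 2k3 + k4) = 0.764303
t=0.150000, u=0.764303:
  k1 = f(0.150000, 0.764303) = -0.434159
  k2 = f(0.225000, 0.731741) = -0.310445
  k3 = f(0.225000, 0.741020) = -0.324110
  k4 = f(0.300000, 0.715686) = -0.212207
  u ← 0.764303 + (0.15/6)·(k1 + 2k2 + 2k3 + k4) = 0.716416
u(0.3) ≈ 0.7164

0.7164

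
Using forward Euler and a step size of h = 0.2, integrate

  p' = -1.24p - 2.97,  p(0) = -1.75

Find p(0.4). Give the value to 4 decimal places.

-2.0303

Euler: p_{n+1} = p_n + h·f(x_n, p_n).
x=0.000000, p=-1.750000: f=-0.800000 → p ← -1.750000 + 0.2·(-0.800000) = -1.910000
x=0.200000, p=-1.910000: f=-0.601600 → p ← -1.910000 + 0.2·(-0.601600) = -2.030320
p(0.4) ≈ -2.0303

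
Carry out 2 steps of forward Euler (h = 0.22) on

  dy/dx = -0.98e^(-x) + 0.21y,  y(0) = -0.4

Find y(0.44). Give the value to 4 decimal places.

-0.8364

Euler: y_{n+1} = y_n + h·f(x_n, y_n).
x=0.000000, y=-0.400000: f=-1.064000 → y ← -0.400000 + 0.22·(-1.064000) = -0.634080
x=0.220000, y=-0.634080: f=-0.919625 → y ← -0.634080 + 0.22·(-0.919625) = -0.836398
y(0.44) ≈ -0.8364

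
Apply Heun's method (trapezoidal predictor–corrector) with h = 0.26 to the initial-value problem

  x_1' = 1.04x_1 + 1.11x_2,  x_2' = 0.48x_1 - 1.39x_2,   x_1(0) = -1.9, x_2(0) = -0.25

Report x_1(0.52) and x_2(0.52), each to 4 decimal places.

Heun on (x_1,x_2): k1 = f(x_n, state_n); k2 = f(x_n + h, state_n + h·k1); state_{n+1} = state_n + (h/2)·(k1 + k2).
0.000000: (-1.900000, -0.250000)
  k1 = (-2.253500, -0.564500)
  predictor → (-2.485910, -0.396770)
  k2 = (-3.025761, -0.641726)
  → (-2.586304, -0.406809)
0.260000: (-2.586304, -0.406809)
  k1 = (-3.141315, -0.675961)
  predictor → (-3.403046, -0.582559)
  k2 = (-4.185808, -0.823705)
  → (-3.538830, -0.601766)
(x_1(0.52), x_2(0.52)) ≈ (-3.5388, -0.6018)

-3.5388, -0.6018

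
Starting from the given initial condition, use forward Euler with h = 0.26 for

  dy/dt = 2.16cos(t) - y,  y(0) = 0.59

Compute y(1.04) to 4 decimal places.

Euler: y_{n+1} = y_n + h·f(t_n, y_n).
t=0.000000, y=0.590000: f=1.570000 → y ← 0.590000 + 0.26·1.570000 = 0.998200
t=0.260000, y=0.998200: f=1.089202 → y ← 0.998200 + 0.26·1.089202 = 1.281393
t=0.520000, y=1.281393: f=0.593097 → y ← 1.281393 + 0.26·0.593097 = 1.435598
t=0.780000, y=1.435598: f=0.099975 → y ← 1.435598 + 0.26·0.099975 = 1.461591
y(1.04) ≈ 1.4616

1.4616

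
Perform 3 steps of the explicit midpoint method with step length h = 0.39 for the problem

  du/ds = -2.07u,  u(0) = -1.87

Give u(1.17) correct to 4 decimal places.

Midpoint: k1 = f(s_n, u_n); k2 = f(s_n + h/2, u_n + (h/2)·k1); u_{n+1} = u_n + h·k2.
s=0.000000, u=-1.870000:
  k1 = f(0.000000, -1.870000) = 3.870900
  k2 = f(0.195000, -1.115175) = 2.308411
  u ← -1.870000 + 0.39·2.308411 = -0.969720
s=0.390000, u=-0.969720:
  k1 = f(0.390000, -0.969720) = 2.007320
  k2 = f(0.585000, -0.578292) = 1.197065
  u ← -0.969720 + 0.39·1.197065 = -0.502864
s=0.780000, u=-0.502864:
  k1 = f(0.780000, -0.502864) = 1.040929
  k2 = f(0.975000, -0.299883) = 0.620758
  u ← -0.502864 + 0.39·0.620758 = -0.260769
u(1.17) ≈ -0.2608

-0.2608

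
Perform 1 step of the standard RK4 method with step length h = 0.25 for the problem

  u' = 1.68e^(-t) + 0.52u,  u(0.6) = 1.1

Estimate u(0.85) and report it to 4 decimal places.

RK4: k1 = f(t_n, u_n); k2 = f(t_n + h/2, u_n + (h/2)·k1); k3 = f(t_n + h/2, u_n + (h/2)·k2); k4 = f(t_n + h, u_n + h·k3); u_{n+1} = u_n + (h/6)·(k1 + 2k2 + 2k3 + k4).
t=0.600000, u=1.100000:
  k1 = f(0.600000, 1.100000) = 1.494004
  k2 = f(0.725000, 1.286750) = 1.482776
  k3 = f(0.725000, 1.285347) = 1.482046
  k4 = f(0.850000, 1.470511) = 1.482723
  u ← 1.100000 + (0.25/6)·(k1 + 2k2 + 2k3 + k4) = 1.471099
u(0.85) ≈ 1.4711

1.4711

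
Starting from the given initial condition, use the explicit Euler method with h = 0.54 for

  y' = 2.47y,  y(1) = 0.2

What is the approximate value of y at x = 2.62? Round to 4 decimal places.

2.5423

Euler: y_{n+1} = y_n + h·f(x_n, y_n).
x=1.000000, y=0.200000: f=0.494000 → y ← 0.200000 + 0.54·0.494000 = 0.466760
x=1.540000, y=0.466760: f=1.152897 → y ← 0.466760 + 0.54·1.152897 = 1.089324
x=2.080000, y=1.089324: f=2.690631 → y ← 1.089324 + 0.54·2.690631 = 2.542265
y(2.62) ≈ 2.5423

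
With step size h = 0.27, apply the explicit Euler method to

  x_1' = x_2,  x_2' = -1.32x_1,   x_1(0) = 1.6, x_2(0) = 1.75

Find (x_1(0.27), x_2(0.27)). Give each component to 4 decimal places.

Euler on (x_1,x_2): x_1_{n+1} = x_1_n + h·x_1', x_2_{n+1} = x_2_n + h·x_2'.
0.000000: (1.600000, 1.750000); f=(1.750000, -2.112000) → (2.072500, 1.179760)
(x_1(0.27), x_2(0.27)) ≈ (2.0725, 1.1798)

2.0725, 1.1798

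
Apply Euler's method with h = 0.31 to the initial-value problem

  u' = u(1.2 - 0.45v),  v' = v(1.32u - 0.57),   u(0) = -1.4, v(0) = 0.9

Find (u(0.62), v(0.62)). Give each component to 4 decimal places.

Euler on (u,v): u_{n+1} = u_n + h·u', v_{n+1} = v_n + h·v'.
0.000000: (-1.400000, 0.900000); f=(-1.113000, -2.176200) → (-1.745030, 0.225378)
0.310000: (-1.745030, 0.225378); f=(-1.917055, -0.647610) → (-2.339317, 0.024619)
(u(0.62), v(0.62)) ≈ (-2.3393, 0.0246)

-2.3393, 0.0246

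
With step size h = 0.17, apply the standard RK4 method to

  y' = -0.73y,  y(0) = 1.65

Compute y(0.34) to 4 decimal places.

1.2873

RK4: k1 = f(s_n, y_n); k2 = f(s_n + h/2, y_n + (h/2)·k1); k3 = f(s_n + h/2, y_n + (h/2)·k2); k4 = f(s_n + h, y_n + h·k3); y_{n+1} = y_n + (h/6)·(k1 + 2k2 + 2k3 + k4).
s=0.000000, y=1.650000:
  k1 = f(0.000000, 1.650000) = -1.204500
  k2 = f(0.085000, 1.547617) = -1.129761
  k3 = f(0.085000, 1.553970) = -1.134398
  k4 = f(0.170000, 1.457152) = -1.063721
  y ← 1.650000 + (0.17/6)·(k1 + 2k2 + 2k3 + k4) = 1.457431
s=0.170000, y=1.457431:
  k1 = f(0.170000, 1.457431) = -1.063925
  k2 = f(0.255000, 1.366998) = -0.997908
  k3 = f(0.255000, 1.372609) = -1.002005
  k4 = f(0.340000, 1.287091) = -0.939576
  y ← 1.457431 + (0.17/6)·(k1 + 2k2 + 2k3 + k4) = 1.287337
y(0.34) ≈ 1.2873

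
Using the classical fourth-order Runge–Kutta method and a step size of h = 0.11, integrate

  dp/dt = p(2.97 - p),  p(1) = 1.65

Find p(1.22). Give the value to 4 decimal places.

RK4: k1 = f(t_n, p_n); k2 = f(t_n + h/2, p_n + (h/2)·k1); k3 = f(t_n + h/2, p_n + (h/2)·k2); k4 = f(t_n + h, p_n + h·k3); p_{n+1} = p_n + (h/6)·(k1 + 2k2 + 2k3 + k4).
t=1.000000, p=1.650000:
  k1 = f(1.000000, 1.650000) = 2.178000
  k2 = f(1.055000, 1.769790) = 2.124120
  k3 = f(1.055000, 1.766827) = 2.125799
  k4 = f(1.110000, 1.883838) = 2.046153
  p ← 1.650000 + (0.11/6)·(k1 + 2k2 + 2k3 + k4) = 1.883273
t=1.110000, p=1.883273:
  k1 = f(1.110000, 1.883273) = 2.046603
  k2 = f(1.165000, 1.995836) = 1.944271
  k3 = f(1.165000, 1.990208) = 1.949990
  k4 = f(1.220000, 2.097772) = 1.829735
  p ← 1.883273 + (0.11/6)·(k1 + 2k2 + 2k3 + k4) = 2.097129
p(1.22) ≈ 2.0971

2.0971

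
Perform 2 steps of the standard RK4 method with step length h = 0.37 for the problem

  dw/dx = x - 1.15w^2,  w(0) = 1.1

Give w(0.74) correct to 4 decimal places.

RK4: k1 = f(x_n, w_n); k2 = f(x_n + h/2, w_n + (h/2)·k1); k3 = f(x_n + h/2, w_n + (h/2)·k2); k4 = f(x_n + h, w_n + h·k3); w_{n+1} = w_n + (h/6)·(k1 + 2k2 + 2k3 + k4).
x=0.000000, w=1.100000:
  k1 = f(0.000000, 1.100000) = -1.391500
  k2 = f(0.185000, 0.842573) = -0.631418
  k3 = f(0.185000, 0.983188) = -0.926657
  k4 = f(0.370000, 0.757137) = -0.289245
  w ← 1.100000 + (0.37/6)·(k1 + 2k2 + 2k3 + k4) = 0.804192
x=0.370000, w=0.804192:
  k1 = f(0.370000, 0.804192) = -0.373733
  k2 = f(0.555000, 0.735051) = -0.066345
  k3 = f(0.555000, 0.791918) = -0.166204
  k4 = f(0.740000, 0.742696) = 0.105663
  w ← 0.804192 + (0.37/6)·(k1 + 2k2 + 2k3 + k4) = 0.758980
w(0.74) ≈ 0.7590

0.7590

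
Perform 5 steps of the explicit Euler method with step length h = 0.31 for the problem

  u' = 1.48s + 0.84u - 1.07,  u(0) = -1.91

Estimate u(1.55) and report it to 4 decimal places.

Euler: u_{n+1} = u_n + h·f(s_n, u_n).
s=0.000000, u=-1.910000: f=-2.674400 → u ← -1.910000 + 0.31·(-2.674400) = -2.739064
s=0.310000, u=-2.739064: f=-2.912014 → u ← -2.739064 + 0.31·(-2.912014) = -3.641788
s=0.620000, u=-3.641788: f=-3.211502 → u ← -3.641788 + 0.31·(-3.211502) = -4.637354
s=0.930000, u=-4.637354: f=-3.588977 → u ← -4.637354 + 0.31·(-3.588977) = -5.749937
s=1.240000, u=-5.749937: f=-4.064747 → u ← -5.749937 + 0.31·(-4.064747) = -7.010008
u(1.55) ≈ -7.0100

-7.0100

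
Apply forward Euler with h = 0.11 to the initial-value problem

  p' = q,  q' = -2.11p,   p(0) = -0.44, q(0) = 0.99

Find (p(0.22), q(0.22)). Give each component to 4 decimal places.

-0.2110, 1.1690

Euler on (p,q): p_{n+1} = p_n + h·p', q_{n+1} = q_n + h·q'.
0.000000: (-0.440000, 0.990000); f=(0.990000, 0.928400) → (-0.331100, 1.092124)
0.110000: (-0.331100, 1.092124); f=(1.092124, 0.698621) → (-0.210966, 1.168972)
(p(0.22), q(0.22)) ≈ (-0.2110, 1.1690)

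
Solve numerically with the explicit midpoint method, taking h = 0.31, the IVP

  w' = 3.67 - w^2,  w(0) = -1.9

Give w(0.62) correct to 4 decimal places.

-1.7868

Midpoint: k1 = f(t_n, w_n); k2 = f(t_n + h/2, w_n + (h/2)·k1); w_{n+1} = w_n + h·k2.
t=0.000000, w=-1.900000:
  k1 = f(0.000000, -1.900000) = 0.060000
  k2 = f(0.155000, -1.890700) = 0.095254
  w ← -1.900000 + 0.31·0.095254 = -1.870471
t=0.310000, w=-1.870471:
  k1 = f(0.310000, -1.870471) = 0.171337
  k2 = f(0.465000, -1.843914) = 0.269980
  w ← -1.870471 + 0.31·0.269980 = -1.786778
w(0.62) ≈ -1.7868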